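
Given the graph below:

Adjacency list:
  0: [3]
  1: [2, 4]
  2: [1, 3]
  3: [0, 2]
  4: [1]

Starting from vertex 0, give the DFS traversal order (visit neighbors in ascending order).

DFS from vertex 0 (neighbors processed in ascending order):
Visit order: 0, 3, 2, 1, 4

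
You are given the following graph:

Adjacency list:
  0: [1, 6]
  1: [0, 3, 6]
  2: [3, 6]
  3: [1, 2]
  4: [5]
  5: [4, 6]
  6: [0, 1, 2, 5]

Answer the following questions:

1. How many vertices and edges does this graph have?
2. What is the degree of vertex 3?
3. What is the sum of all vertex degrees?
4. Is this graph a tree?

Count: 7 vertices, 8 edges.
Vertex 3 has neighbors [1, 2], degree = 2.
Handshaking lemma: 2 * 8 = 16.
A tree on 7 vertices has 6 edges. This graph has 8 edges (2 extra). Not a tree.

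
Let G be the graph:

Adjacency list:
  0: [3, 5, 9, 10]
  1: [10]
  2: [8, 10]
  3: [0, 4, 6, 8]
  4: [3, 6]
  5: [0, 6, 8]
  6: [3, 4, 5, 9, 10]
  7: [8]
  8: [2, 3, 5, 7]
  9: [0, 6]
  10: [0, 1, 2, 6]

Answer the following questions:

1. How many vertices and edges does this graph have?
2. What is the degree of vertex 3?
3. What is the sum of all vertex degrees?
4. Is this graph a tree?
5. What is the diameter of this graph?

Count: 11 vertices, 16 edges.
Vertex 3 has neighbors [0, 4, 6, 8], degree = 4.
Handshaking lemma: 2 * 16 = 32.
A tree on 11 vertices has 10 edges. This graph has 16 edges (6 extra). Not a tree.
Diameter (longest shortest path) = 4.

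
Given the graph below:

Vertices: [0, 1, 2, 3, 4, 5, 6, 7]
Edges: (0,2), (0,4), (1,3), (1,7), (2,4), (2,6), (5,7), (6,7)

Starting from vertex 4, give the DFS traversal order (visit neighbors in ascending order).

DFS from vertex 4 (neighbors processed in ascending order):
Visit order: 4, 0, 2, 6, 7, 1, 3, 5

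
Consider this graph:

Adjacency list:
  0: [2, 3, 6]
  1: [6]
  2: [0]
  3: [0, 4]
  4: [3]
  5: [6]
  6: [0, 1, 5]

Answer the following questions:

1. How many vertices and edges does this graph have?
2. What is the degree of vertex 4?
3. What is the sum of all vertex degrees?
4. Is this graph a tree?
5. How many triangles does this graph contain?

Count: 7 vertices, 6 edges.
Vertex 4 has neighbors [3], degree = 1.
Handshaking lemma: 2 * 6 = 12.
A graph is a tree iff it is connected and has exactly n-1 edges. This graph is connected (all 7 vertices in one component) and has 7-1 = 6 edges. It is a tree.
Number of triangles = 0.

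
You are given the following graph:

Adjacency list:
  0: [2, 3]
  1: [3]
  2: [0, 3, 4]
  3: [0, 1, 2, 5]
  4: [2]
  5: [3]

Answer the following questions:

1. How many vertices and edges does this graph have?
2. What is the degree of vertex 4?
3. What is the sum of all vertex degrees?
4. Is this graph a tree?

Count: 6 vertices, 6 edges.
Vertex 4 has neighbors [2], degree = 1.
Handshaking lemma: 2 * 6 = 12.
A tree on 6 vertices has 5 edges. This graph has 6 edges (1 extra). Not a tree.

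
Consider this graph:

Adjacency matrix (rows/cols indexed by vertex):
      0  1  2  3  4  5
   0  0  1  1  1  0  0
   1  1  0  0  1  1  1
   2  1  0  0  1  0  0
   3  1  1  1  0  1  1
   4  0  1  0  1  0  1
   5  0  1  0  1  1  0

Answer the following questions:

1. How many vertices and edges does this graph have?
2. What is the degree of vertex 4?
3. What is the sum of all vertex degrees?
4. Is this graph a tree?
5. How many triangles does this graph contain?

Count: 6 vertices, 10 edges.
Vertex 4 has neighbors [1, 3, 5], degree = 3.
Handshaking lemma: 2 * 10 = 20.
A tree on 6 vertices has 5 edges. This graph has 10 edges (5 extra). Not a tree.
Number of triangles = 6.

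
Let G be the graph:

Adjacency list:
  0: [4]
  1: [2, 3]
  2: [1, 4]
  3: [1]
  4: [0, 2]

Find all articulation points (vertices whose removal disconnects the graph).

An articulation point is a vertex whose removal disconnects the graph.
Articulation points: [1, 2, 4]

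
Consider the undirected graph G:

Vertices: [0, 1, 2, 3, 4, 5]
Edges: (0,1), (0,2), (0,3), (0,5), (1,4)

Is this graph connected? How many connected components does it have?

Checking connectivity: the graph has 1 connected component(s).
All vertices are reachable from each other. The graph IS connected.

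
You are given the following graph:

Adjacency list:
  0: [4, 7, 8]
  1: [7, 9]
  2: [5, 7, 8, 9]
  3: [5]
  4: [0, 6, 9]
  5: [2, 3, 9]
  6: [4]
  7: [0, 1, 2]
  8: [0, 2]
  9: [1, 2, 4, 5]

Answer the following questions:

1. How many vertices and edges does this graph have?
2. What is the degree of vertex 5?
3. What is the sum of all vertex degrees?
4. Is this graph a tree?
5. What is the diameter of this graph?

Count: 10 vertices, 13 edges.
Vertex 5 has neighbors [2, 3, 9], degree = 3.
Handshaking lemma: 2 * 13 = 26.
A tree on 10 vertices has 9 edges. This graph has 13 edges (4 extra). Not a tree.
Diameter (longest shortest path) = 4.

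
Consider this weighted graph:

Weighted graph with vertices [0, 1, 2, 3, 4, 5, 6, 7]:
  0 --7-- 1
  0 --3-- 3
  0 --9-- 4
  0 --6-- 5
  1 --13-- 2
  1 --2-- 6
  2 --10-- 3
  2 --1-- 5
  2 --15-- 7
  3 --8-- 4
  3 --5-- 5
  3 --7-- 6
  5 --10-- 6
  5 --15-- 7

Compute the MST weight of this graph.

Applying Kruskal's algorithm (sort edges by weight, add if no cycle):
  Add (2,5) w=1
  Add (1,6) w=2
  Add (0,3) w=3
  Add (3,5) w=5
  Skip (0,5) w=6 (creates cycle)
  Add (0,1) w=7
  Skip (3,6) w=7 (creates cycle)
  Add (3,4) w=8
  Skip (0,4) w=9 (creates cycle)
  Skip (2,3) w=10 (creates cycle)
  Skip (5,6) w=10 (creates cycle)
  Skip (1,2) w=13 (creates cycle)
  Add (2,7) w=15
  Skip (5,7) w=15 (creates cycle)
MST weight = 41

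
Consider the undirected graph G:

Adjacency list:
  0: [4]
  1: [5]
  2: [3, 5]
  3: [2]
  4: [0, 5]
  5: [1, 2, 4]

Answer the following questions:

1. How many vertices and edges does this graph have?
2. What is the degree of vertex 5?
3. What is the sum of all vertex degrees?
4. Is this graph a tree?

Count: 6 vertices, 5 edges.
Vertex 5 has neighbors [1, 2, 4], degree = 3.
Handshaking lemma: 2 * 5 = 10.
A graph is a tree iff it is connected and has exactly n-1 edges. This graph is connected (all 6 vertices in one component) and has 6-1 = 5 edges. It is a tree.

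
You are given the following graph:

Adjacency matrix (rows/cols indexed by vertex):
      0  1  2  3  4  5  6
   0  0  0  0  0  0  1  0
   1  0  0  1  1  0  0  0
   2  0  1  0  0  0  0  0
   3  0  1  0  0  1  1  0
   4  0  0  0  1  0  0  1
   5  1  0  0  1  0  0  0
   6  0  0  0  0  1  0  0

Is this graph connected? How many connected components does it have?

Checking connectivity: the graph has 1 connected component(s).
All vertices are reachable from each other. The graph IS connected.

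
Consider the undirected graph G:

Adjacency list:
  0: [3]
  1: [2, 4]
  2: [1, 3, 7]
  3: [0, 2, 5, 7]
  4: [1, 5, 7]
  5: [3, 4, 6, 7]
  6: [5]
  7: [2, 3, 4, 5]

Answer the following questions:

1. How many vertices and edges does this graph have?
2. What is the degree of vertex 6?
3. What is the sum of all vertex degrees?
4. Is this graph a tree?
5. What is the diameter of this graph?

Count: 8 vertices, 11 edges.
Vertex 6 has neighbors [5], degree = 1.
Handshaking lemma: 2 * 11 = 22.
A tree on 8 vertices has 7 edges. This graph has 11 edges (4 extra). Not a tree.
Diameter (longest shortest path) = 3.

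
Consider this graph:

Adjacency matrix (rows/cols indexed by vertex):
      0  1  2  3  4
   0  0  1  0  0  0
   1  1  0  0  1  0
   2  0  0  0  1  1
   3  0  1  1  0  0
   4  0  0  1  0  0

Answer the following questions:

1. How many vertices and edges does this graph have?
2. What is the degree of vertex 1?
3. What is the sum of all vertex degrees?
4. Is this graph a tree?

Count: 5 vertices, 4 edges.
Vertex 1 has neighbors [0, 3], degree = 2.
Handshaking lemma: 2 * 4 = 8.
A graph is a tree iff it is connected and has exactly n-1 edges. This graph is connected (all 5 vertices in one component) and has 5-1 = 4 edges. It is a tree.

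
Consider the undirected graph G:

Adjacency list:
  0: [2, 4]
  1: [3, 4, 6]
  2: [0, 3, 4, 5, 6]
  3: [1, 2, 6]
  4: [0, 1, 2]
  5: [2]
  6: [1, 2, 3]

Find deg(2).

Vertex 2 has neighbors [0, 3, 4, 5, 6], so deg(2) = 5.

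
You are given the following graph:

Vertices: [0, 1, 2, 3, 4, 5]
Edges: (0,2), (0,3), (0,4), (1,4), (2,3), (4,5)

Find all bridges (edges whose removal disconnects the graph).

A bridge is an edge whose removal increases the number of connected components.
Bridges found: (0,4), (1,4), (4,5)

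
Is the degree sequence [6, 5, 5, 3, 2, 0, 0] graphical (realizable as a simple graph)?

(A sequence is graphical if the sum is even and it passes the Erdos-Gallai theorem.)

Sum of degrees = 21. Sum is odd, so the sequence is NOT graphical.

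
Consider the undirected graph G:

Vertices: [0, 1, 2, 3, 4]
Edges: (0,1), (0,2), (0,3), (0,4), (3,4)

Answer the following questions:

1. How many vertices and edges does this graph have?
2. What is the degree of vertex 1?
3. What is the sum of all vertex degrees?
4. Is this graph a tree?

Count: 5 vertices, 5 edges.
Vertex 1 has neighbors [0], degree = 1.
Handshaking lemma: 2 * 5 = 10.
A tree on 5 vertices has 4 edges. This graph has 5 edges (1 extra). Not a tree.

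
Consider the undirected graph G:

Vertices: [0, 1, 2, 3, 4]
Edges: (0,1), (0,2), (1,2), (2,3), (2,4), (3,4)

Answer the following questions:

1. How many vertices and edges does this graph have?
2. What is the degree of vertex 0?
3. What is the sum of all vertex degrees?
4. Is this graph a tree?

Count: 5 vertices, 6 edges.
Vertex 0 has neighbors [1, 2], degree = 2.
Handshaking lemma: 2 * 6 = 12.
A tree on 5 vertices has 4 edges. This graph has 6 edges (2 extra). Not a tree.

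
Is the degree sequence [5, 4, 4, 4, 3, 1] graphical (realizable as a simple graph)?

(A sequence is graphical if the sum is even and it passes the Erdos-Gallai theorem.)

Sum of degrees = 21. Sum is odd, so the sequence is NOT graphical.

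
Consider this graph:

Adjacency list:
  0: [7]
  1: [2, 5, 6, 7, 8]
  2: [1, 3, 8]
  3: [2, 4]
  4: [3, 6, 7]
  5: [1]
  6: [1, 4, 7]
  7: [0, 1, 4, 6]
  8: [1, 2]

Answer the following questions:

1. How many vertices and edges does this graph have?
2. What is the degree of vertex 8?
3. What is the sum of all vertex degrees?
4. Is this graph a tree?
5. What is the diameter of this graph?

Count: 9 vertices, 12 edges.
Vertex 8 has neighbors [1, 2], degree = 2.
Handshaking lemma: 2 * 12 = 24.
A tree on 9 vertices has 8 edges. This graph has 12 edges (4 extra). Not a tree.
Diameter (longest shortest path) = 3.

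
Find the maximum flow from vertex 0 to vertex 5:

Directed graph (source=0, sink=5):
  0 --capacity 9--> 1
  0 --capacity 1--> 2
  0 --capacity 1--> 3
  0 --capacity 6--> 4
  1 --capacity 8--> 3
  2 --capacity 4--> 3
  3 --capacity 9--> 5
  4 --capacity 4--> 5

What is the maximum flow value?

Computing max flow:
  Flow on (0->1): 8/9
  Flow on (0->2): 1/1
  Flow on (0->4): 4/6
  Flow on (1->3): 8/8
  Flow on (2->3): 1/4
  Flow on (3->5): 9/9
  Flow on (4->5): 4/4
Maximum flow = 13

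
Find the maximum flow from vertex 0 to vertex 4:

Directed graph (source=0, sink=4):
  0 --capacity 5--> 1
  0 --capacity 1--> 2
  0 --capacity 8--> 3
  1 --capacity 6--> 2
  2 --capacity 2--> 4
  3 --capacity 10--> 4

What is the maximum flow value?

Computing max flow:
  Flow on (0->1): 1/5
  Flow on (0->2): 1/1
  Flow on (0->3): 8/8
  Flow on (1->2): 1/6
  Flow on (2->4): 2/2
  Flow on (3->4): 8/10
Maximum flow = 10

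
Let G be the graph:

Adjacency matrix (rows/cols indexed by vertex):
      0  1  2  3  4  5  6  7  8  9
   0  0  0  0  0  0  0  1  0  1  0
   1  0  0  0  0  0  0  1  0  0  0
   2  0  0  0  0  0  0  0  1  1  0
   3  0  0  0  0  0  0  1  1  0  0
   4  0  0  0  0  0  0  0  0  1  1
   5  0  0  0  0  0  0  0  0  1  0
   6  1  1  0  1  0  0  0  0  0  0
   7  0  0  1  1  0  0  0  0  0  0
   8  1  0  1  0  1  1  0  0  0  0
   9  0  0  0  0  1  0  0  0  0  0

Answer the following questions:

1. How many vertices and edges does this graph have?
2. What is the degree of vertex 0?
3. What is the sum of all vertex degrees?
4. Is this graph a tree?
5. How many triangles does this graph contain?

Count: 10 vertices, 10 edges.
Vertex 0 has neighbors [6, 8], degree = 2.
Handshaking lemma: 2 * 10 = 20.
A tree on 10 vertices has 9 edges. This graph has 10 edges (1 extra). Not a tree.
Number of triangles = 0.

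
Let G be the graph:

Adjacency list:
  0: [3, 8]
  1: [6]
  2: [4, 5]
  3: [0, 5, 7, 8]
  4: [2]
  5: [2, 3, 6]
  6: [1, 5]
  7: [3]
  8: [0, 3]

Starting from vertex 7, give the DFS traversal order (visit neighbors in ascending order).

DFS from vertex 7 (neighbors processed in ascending order):
Visit order: 7, 3, 0, 8, 5, 2, 4, 6, 1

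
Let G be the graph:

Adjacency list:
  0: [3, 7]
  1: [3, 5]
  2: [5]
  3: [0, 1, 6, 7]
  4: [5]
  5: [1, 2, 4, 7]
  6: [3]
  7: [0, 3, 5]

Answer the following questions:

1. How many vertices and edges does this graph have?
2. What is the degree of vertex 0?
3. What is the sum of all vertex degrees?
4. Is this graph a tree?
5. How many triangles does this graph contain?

Count: 8 vertices, 9 edges.
Vertex 0 has neighbors [3, 7], degree = 2.
Handshaking lemma: 2 * 9 = 18.
A tree on 8 vertices has 7 edges. This graph has 9 edges (2 extra). Not a tree.
Number of triangles = 1.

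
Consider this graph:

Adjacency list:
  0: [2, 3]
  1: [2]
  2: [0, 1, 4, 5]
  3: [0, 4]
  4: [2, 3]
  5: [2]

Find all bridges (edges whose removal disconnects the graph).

A bridge is an edge whose removal increases the number of connected components.
Bridges found: (1,2), (2,5)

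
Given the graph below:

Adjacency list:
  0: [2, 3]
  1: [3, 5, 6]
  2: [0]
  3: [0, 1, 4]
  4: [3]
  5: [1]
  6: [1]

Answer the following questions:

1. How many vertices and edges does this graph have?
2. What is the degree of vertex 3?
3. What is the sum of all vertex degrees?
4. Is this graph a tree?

Count: 7 vertices, 6 edges.
Vertex 3 has neighbors [0, 1, 4], degree = 3.
Handshaking lemma: 2 * 6 = 12.
A graph is a tree iff it is connected and has exactly n-1 edges. This graph is connected (all 7 vertices in one component) and has 7-1 = 6 edges. It is a tree.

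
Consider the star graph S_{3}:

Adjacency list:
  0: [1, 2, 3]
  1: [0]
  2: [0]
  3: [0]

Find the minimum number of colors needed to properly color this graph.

S_{3} has one hub adjacent to 3 leaves; leaves are pairwise non-adjacent.
Color the hub 0 and every leaf 1.
Chromatic number = 2.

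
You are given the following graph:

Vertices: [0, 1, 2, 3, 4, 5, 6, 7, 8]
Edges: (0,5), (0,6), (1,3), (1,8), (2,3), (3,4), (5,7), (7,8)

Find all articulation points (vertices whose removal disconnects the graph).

An articulation point is a vertex whose removal disconnects the graph.
Articulation points: [0, 1, 3, 5, 7, 8]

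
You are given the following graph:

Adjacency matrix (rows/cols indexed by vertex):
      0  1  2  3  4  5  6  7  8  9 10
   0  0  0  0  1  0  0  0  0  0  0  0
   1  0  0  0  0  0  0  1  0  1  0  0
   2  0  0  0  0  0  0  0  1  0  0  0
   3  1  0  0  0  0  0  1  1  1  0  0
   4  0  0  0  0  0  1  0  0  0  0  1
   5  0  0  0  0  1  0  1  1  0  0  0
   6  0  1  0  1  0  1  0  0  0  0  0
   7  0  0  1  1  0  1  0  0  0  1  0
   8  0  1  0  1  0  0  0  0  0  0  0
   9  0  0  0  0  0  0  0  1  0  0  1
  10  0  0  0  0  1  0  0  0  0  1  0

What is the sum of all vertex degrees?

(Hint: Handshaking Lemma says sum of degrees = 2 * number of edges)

Count edges: 13 edges.
By Handshaking Lemma: sum of degrees = 2 * 13 = 26.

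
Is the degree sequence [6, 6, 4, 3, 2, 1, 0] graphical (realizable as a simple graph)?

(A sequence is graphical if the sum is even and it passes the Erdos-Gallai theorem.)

Sum of degrees = 22. Sum is even but fails Erdos-Gallai. The sequence is NOT graphical.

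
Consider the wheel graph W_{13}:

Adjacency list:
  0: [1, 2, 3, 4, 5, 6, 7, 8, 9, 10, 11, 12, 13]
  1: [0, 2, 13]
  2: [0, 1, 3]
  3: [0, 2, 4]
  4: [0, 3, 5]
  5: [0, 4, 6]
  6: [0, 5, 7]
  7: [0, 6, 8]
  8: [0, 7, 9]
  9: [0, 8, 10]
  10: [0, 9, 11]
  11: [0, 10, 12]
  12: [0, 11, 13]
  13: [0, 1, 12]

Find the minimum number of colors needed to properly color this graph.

W_{13} = C_{13} plus a hub adjacent to every cycle vertex.
The outer cycle needs 3 colors (odd cycle); the hub is adjacent to all of them so needs a fresh color.
Chromatic number = 3 + 1 = 4.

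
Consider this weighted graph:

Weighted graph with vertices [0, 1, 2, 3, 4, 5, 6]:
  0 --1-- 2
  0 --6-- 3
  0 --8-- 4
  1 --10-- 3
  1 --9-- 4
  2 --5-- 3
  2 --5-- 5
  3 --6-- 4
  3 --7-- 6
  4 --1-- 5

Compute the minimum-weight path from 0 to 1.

Using Dijkstra's algorithm from vertex 0:
Shortest path: 0 -> 3 -> 1
Total weight: 6 + 10 = 16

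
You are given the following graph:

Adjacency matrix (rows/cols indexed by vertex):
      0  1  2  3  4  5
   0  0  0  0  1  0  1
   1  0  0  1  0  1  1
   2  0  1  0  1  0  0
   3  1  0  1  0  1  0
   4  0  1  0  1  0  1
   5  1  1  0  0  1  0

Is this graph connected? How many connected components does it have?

Checking connectivity: the graph has 1 connected component(s).
All vertices are reachable from each other. The graph IS connected.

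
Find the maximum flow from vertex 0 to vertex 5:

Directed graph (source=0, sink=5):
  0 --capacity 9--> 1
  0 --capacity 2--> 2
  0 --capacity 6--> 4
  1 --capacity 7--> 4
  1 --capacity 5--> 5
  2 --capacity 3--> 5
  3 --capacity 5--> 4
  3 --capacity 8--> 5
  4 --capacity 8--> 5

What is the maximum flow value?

Computing max flow:
  Flow on (0->1): 9/9
  Flow on (0->2): 2/2
  Flow on (0->4): 4/6
  Flow on (1->4): 4/7
  Flow on (1->5): 5/5
  Flow on (2->5): 2/3
  Flow on (4->5): 8/8
Maximum flow = 15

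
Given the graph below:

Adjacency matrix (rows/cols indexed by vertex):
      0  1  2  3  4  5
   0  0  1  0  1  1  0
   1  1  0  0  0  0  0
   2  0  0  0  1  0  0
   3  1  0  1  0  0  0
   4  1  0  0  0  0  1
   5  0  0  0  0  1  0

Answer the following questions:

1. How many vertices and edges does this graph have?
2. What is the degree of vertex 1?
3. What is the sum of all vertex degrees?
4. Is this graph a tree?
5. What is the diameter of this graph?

Count: 6 vertices, 5 edges.
Vertex 1 has neighbors [0], degree = 1.
Handshaking lemma: 2 * 5 = 10.
A graph is a tree iff it is connected and has exactly n-1 edges. This graph is connected (all 6 vertices in one component) and has 6-1 = 5 edges. It is a tree.
Diameter (longest shortest path) = 4.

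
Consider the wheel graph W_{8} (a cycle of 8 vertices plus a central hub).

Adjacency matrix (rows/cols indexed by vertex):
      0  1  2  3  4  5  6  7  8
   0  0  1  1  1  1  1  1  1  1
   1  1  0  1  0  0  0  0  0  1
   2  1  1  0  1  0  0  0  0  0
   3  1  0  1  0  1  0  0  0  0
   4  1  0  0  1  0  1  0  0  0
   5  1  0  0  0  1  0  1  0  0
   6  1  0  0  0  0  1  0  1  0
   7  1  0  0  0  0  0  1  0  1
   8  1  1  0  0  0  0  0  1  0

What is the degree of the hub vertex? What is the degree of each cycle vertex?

The hub connects to all 8 cycle vertices, so deg(hub) = 8.
Each cycle vertex connects to 2 neighbors on the cycle plus the hub, so deg(cycle vertex) = 3.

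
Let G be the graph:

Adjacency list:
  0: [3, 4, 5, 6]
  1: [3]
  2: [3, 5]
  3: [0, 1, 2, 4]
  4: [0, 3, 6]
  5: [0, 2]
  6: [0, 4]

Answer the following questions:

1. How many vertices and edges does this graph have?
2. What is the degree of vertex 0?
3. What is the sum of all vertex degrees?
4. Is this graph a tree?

Count: 7 vertices, 9 edges.
Vertex 0 has neighbors [3, 4, 5, 6], degree = 4.
Handshaking lemma: 2 * 9 = 18.
A tree on 7 vertices has 6 edges. This graph has 9 edges (3 extra). Not a tree.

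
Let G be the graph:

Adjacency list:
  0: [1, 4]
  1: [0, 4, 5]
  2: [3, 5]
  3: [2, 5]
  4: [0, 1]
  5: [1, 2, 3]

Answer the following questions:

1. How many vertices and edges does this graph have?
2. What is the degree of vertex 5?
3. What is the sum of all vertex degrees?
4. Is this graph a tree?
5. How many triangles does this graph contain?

Count: 6 vertices, 7 edges.
Vertex 5 has neighbors [1, 2, 3], degree = 3.
Handshaking lemma: 2 * 7 = 14.
A tree on 6 vertices has 5 edges. This graph has 7 edges (2 extra). Not a tree.
Number of triangles = 2.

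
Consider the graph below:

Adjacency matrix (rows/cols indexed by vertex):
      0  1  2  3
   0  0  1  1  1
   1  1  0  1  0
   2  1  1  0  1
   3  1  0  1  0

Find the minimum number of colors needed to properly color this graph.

The graph has a maximum clique of size 3 (lower bound on chromatic number).
A valid 3-coloring: {0: 0, 1: 2, 2: 1, 3: 2}.
Chromatic number = 3.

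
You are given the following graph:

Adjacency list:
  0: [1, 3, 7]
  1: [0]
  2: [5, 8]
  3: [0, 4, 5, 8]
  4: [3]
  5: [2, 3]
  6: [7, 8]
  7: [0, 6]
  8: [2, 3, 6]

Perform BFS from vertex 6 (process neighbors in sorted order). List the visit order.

BFS from vertex 6 (neighbors processed in ascending order):
Visit order: 6, 7, 8, 0, 2, 3, 1, 5, 4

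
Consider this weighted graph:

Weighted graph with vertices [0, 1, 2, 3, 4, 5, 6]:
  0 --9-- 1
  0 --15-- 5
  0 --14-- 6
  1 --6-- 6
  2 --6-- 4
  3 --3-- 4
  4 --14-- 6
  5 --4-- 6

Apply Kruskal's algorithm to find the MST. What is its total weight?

Applying Kruskal's algorithm (sort edges by weight, add if no cycle):
  Add (3,4) w=3
  Add (5,6) w=4
  Add (1,6) w=6
  Add (2,4) w=6
  Add (0,1) w=9
  Skip (0,6) w=14 (creates cycle)
  Add (4,6) w=14
  Skip (0,5) w=15 (creates cycle)
MST weight = 42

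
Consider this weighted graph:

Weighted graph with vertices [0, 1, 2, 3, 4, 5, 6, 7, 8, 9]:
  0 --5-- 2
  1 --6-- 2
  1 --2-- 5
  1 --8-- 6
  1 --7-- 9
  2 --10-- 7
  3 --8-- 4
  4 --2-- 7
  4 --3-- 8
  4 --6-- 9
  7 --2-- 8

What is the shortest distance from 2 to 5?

Using Dijkstra's algorithm from vertex 2:
Shortest path: 2 -> 1 -> 5
Total weight: 6 + 2 = 8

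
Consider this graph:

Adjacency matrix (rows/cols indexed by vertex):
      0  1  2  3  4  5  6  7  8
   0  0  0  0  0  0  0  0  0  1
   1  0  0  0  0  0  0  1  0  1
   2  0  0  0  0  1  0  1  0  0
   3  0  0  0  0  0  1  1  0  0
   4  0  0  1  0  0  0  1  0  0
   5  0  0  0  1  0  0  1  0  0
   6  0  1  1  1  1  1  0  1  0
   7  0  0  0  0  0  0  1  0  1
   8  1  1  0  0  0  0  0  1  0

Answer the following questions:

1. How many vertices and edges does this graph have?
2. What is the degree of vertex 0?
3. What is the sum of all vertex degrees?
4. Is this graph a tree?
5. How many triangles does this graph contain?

Count: 9 vertices, 11 edges.
Vertex 0 has neighbors [8], degree = 1.
Handshaking lemma: 2 * 11 = 22.
A tree on 9 vertices has 8 edges. This graph has 11 edges (3 extra). Not a tree.
Number of triangles = 2.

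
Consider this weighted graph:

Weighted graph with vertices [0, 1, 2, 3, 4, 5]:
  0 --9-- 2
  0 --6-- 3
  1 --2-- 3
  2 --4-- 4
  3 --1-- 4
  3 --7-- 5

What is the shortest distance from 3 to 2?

Using Dijkstra's algorithm from vertex 3:
Shortest path: 3 -> 4 -> 2
Total weight: 1 + 4 = 5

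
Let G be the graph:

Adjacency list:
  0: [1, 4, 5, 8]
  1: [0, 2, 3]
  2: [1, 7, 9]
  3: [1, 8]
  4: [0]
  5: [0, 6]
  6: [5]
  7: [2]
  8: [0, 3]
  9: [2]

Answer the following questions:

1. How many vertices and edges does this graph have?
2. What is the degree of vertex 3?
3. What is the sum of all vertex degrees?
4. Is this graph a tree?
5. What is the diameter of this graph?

Count: 10 vertices, 10 edges.
Vertex 3 has neighbors [1, 8], degree = 2.
Handshaking lemma: 2 * 10 = 20.
A tree on 10 vertices has 9 edges. This graph has 10 edges (1 extra). Not a tree.
Diameter (longest shortest path) = 5.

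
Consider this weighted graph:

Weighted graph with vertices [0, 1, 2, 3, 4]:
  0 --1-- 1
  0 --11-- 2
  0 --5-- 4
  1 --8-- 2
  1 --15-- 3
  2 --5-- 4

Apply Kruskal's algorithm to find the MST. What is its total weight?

Applying Kruskal's algorithm (sort edges by weight, add if no cycle):
  Add (0,1) w=1
  Add (0,4) w=5
  Add (2,4) w=5
  Skip (1,2) w=8 (creates cycle)
  Skip (0,2) w=11 (creates cycle)
  Add (1,3) w=15
MST weight = 26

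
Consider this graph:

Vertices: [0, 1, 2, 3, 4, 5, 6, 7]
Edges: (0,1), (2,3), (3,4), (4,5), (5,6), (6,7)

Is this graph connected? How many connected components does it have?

Checking connectivity: the graph has 2 connected component(s).
Components: [[0, 1], [2, 3, 4, 5, 6, 7]]. The graph is NOT connected.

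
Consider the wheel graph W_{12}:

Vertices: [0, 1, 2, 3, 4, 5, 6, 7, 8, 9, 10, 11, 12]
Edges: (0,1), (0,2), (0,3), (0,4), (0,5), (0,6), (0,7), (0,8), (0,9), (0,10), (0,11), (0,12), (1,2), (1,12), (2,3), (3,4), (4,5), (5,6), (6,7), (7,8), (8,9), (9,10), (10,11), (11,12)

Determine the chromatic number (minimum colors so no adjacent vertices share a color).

W_{12} = C_{12} plus a hub adjacent to every cycle vertex.
The outer cycle needs 2 colors (even cycle); the hub is adjacent to all of them so needs a fresh color.
Chromatic number = 2 + 1 = 3.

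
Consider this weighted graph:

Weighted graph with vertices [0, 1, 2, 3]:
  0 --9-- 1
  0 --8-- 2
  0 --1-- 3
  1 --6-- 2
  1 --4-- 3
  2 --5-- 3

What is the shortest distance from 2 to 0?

Using Dijkstra's algorithm from vertex 2:
Shortest path: 2 -> 3 -> 0
Total weight: 5 + 1 = 6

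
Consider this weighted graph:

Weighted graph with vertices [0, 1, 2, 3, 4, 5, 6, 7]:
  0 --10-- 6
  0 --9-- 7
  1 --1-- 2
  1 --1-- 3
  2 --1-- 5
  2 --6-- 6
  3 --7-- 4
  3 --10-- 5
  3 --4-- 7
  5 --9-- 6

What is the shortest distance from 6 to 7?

Using Dijkstra's algorithm from vertex 6:
Shortest path: 6 -> 2 -> 1 -> 3 -> 7
Total weight: 6 + 1 + 1 + 4 = 12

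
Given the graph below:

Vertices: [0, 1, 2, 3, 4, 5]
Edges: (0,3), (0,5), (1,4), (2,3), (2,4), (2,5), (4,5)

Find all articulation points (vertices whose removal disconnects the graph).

An articulation point is a vertex whose removal disconnects the graph.
Articulation points: [4]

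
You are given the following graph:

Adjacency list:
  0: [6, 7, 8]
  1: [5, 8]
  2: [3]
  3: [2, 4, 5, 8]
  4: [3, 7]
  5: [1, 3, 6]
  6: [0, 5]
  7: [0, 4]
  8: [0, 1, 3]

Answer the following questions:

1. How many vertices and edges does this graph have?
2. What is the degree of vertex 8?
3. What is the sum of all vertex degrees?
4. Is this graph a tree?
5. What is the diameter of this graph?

Count: 9 vertices, 11 edges.
Vertex 8 has neighbors [0, 1, 3], degree = 3.
Handshaking lemma: 2 * 11 = 22.
A tree on 9 vertices has 8 edges. This graph has 11 edges (3 extra). Not a tree.
Diameter (longest shortest path) = 3.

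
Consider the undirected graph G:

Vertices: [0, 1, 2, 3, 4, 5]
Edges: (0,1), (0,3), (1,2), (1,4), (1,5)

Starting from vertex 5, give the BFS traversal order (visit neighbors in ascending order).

BFS from vertex 5 (neighbors processed in ascending order):
Visit order: 5, 1, 0, 2, 4, 3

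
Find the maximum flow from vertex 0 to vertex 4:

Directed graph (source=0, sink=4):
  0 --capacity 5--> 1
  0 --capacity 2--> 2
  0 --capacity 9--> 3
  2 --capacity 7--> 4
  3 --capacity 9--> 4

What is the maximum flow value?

Computing max flow:
  Flow on (0->2): 2/2
  Flow on (0->3): 9/9
  Flow on (2->4): 2/7
  Flow on (3->4): 9/9
Maximum flow = 11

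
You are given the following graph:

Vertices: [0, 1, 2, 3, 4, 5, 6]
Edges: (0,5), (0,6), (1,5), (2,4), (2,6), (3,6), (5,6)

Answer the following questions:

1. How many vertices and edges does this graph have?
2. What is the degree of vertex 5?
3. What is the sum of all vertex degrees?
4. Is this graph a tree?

Count: 7 vertices, 7 edges.
Vertex 5 has neighbors [0, 1, 6], degree = 3.
Handshaking lemma: 2 * 7 = 14.
A tree on 7 vertices has 6 edges. This graph has 7 edges (1 extra). Not a tree.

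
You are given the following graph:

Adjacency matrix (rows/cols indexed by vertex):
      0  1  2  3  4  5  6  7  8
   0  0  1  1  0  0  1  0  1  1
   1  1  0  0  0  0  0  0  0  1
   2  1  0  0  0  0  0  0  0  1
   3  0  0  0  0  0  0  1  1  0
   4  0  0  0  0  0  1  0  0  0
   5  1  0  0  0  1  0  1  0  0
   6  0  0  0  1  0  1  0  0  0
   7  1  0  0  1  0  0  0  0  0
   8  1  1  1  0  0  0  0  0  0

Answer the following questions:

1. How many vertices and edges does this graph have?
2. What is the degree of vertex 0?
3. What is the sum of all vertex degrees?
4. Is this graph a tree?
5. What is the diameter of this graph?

Count: 9 vertices, 11 edges.
Vertex 0 has neighbors [1, 2, 5, 7, 8], degree = 5.
Handshaking lemma: 2 * 11 = 22.
A tree on 9 vertices has 8 edges. This graph has 11 edges (3 extra). Not a tree.
Diameter (longest shortest path) = 3.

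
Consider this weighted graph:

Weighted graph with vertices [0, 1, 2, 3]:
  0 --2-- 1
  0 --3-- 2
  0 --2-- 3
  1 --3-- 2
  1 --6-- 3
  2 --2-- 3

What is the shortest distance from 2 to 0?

Using Dijkstra's algorithm from vertex 2:
Shortest path: 2 -> 0
Total weight: 3 = 3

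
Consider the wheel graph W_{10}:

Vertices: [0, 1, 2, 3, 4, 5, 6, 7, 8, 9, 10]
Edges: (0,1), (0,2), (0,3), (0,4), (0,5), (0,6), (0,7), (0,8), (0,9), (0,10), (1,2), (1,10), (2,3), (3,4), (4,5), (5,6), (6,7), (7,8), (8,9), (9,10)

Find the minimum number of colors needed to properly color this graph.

W_{10} = C_{10} plus a hub adjacent to every cycle vertex.
The outer cycle needs 2 colors (even cycle); the hub is adjacent to all of them so needs a fresh color.
Chromatic number = 2 + 1 = 3.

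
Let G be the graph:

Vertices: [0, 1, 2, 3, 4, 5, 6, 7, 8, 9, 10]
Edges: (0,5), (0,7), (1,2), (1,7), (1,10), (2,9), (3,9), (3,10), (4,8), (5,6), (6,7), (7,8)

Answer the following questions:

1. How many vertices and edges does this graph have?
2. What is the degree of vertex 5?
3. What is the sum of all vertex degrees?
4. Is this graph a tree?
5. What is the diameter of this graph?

Count: 11 vertices, 12 edges.
Vertex 5 has neighbors [0, 6], degree = 2.
Handshaking lemma: 2 * 12 = 24.
A tree on 11 vertices has 10 edges. This graph has 12 edges (2 extra). Not a tree.
Diameter (longest shortest path) = 5.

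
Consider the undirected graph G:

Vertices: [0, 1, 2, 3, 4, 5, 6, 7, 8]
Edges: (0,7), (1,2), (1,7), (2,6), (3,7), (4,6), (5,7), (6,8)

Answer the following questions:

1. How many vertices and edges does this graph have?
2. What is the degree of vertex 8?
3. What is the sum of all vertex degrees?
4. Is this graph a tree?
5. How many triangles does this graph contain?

Count: 9 vertices, 8 edges.
Vertex 8 has neighbors [6], degree = 1.
Handshaking lemma: 2 * 8 = 16.
A graph is a tree iff it is connected and has exactly n-1 edges. This graph is connected (all 9 vertices in one component) and has 9-1 = 8 edges. It is a tree.
Number of triangles = 0.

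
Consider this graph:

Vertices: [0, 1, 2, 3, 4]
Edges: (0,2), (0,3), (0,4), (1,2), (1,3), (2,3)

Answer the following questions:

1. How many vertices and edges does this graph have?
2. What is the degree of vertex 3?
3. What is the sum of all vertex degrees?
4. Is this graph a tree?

Count: 5 vertices, 6 edges.
Vertex 3 has neighbors [0, 1, 2], degree = 3.
Handshaking lemma: 2 * 6 = 12.
A tree on 5 vertices has 4 edges. This graph has 6 edges (2 extra). Not a tree.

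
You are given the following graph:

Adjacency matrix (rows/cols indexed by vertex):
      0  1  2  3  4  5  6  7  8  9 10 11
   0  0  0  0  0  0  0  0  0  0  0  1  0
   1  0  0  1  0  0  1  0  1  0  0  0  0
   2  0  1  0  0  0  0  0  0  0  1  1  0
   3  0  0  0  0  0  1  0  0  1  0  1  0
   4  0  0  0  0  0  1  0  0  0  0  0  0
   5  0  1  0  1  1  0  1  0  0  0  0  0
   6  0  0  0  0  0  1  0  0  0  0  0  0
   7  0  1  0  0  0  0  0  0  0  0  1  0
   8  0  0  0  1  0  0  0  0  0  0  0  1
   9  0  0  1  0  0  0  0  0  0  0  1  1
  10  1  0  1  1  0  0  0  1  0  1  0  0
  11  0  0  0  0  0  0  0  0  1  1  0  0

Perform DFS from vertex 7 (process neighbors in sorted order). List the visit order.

DFS from vertex 7 (neighbors processed in ascending order):
Visit order: 7, 1, 2, 9, 10, 0, 3, 5, 4, 6, 8, 11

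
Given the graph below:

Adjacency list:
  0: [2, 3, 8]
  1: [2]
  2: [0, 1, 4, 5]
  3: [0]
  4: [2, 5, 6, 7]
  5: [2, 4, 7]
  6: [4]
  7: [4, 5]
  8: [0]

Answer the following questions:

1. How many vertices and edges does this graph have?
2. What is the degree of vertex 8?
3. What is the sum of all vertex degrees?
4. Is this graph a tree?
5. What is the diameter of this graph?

Count: 9 vertices, 10 edges.
Vertex 8 has neighbors [0], degree = 1.
Handshaking lemma: 2 * 10 = 20.
A tree on 9 vertices has 8 edges. This graph has 10 edges (2 extra). Not a tree.
Diameter (longest shortest path) = 4.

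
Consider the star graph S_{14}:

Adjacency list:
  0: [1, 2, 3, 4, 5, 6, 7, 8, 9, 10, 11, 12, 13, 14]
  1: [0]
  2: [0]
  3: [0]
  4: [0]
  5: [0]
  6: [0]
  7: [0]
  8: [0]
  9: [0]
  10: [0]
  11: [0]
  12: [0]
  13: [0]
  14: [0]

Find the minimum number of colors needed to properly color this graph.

S_{14} has one hub adjacent to 14 leaves; leaves are pairwise non-adjacent.
Color the hub 0 and every leaf 1.
Chromatic number = 2.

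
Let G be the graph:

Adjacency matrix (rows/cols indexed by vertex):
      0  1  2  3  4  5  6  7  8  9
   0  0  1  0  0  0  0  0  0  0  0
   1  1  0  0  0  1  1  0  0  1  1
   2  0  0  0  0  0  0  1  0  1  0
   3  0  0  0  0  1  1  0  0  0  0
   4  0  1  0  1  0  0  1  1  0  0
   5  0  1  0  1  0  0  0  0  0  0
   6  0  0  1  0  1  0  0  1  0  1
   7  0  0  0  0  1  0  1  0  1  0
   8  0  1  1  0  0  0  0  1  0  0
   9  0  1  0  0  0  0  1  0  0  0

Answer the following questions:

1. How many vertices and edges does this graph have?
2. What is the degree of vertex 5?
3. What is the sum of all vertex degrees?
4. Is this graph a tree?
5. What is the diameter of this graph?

Count: 10 vertices, 14 edges.
Vertex 5 has neighbors [1, 3], degree = 2.
Handshaking lemma: 2 * 14 = 28.
A tree on 10 vertices has 9 edges. This graph has 14 edges (5 extra). Not a tree.
Diameter (longest shortest path) = 3.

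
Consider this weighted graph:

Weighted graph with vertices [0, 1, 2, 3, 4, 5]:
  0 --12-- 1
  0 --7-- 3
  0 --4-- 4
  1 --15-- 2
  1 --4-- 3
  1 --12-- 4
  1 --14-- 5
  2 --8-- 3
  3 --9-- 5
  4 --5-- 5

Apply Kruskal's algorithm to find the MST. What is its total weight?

Applying Kruskal's algorithm (sort edges by weight, add if no cycle):
  Add (0,4) w=4
  Add (1,3) w=4
  Add (4,5) w=5
  Add (0,3) w=7
  Add (2,3) w=8
  Skip (3,5) w=9 (creates cycle)
  Skip (0,1) w=12 (creates cycle)
  Skip (1,4) w=12 (creates cycle)
  Skip (1,5) w=14 (creates cycle)
  Skip (1,2) w=15 (creates cycle)
MST weight = 28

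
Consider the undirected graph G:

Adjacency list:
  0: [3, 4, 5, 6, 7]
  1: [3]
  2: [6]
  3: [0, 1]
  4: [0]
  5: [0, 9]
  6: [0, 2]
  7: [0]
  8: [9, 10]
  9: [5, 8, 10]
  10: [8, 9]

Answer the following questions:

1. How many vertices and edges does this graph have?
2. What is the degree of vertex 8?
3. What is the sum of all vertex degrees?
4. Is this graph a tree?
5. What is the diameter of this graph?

Count: 11 vertices, 11 edges.
Vertex 8 has neighbors [9, 10], degree = 2.
Handshaking lemma: 2 * 11 = 22.
A tree on 11 vertices has 10 edges. This graph has 11 edges (1 extra). Not a tree.
Diameter (longest shortest path) = 5.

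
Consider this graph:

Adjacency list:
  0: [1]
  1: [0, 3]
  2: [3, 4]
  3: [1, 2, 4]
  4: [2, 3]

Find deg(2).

Vertex 2 has neighbors [3, 4], so deg(2) = 2.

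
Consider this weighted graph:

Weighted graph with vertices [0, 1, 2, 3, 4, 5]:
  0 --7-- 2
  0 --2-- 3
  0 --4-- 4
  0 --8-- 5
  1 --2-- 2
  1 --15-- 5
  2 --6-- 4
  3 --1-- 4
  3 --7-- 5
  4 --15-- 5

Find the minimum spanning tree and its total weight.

Applying Kruskal's algorithm (sort edges by weight, add if no cycle):
  Add (3,4) w=1
  Add (0,3) w=2
  Add (1,2) w=2
  Skip (0,4) w=4 (creates cycle)
  Add (2,4) w=6
  Skip (0,2) w=7 (creates cycle)
  Add (3,5) w=7
  Skip (0,5) w=8 (creates cycle)
  Skip (1,5) w=15 (creates cycle)
  Skip (4,5) w=15 (creates cycle)
MST weight = 18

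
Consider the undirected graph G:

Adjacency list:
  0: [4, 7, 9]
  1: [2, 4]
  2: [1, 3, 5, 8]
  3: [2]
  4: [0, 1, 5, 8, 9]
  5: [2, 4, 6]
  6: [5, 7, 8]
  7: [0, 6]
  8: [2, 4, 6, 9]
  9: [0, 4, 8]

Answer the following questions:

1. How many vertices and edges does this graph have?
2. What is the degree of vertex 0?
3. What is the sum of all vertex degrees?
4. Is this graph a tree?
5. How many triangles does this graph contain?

Count: 10 vertices, 15 edges.
Vertex 0 has neighbors [4, 7, 9], degree = 3.
Handshaking lemma: 2 * 15 = 30.
A tree on 10 vertices has 9 edges. This graph has 15 edges (6 extra). Not a tree.
Number of triangles = 2.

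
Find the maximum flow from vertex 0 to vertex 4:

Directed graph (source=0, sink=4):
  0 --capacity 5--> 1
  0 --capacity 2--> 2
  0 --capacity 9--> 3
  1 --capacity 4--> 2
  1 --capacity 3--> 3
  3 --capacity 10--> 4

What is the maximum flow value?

Computing max flow:
  Flow on (0->1): 3/5
  Flow on (0->3): 7/9
  Flow on (1->3): 3/3
  Flow on (3->4): 10/10
Maximum flow = 10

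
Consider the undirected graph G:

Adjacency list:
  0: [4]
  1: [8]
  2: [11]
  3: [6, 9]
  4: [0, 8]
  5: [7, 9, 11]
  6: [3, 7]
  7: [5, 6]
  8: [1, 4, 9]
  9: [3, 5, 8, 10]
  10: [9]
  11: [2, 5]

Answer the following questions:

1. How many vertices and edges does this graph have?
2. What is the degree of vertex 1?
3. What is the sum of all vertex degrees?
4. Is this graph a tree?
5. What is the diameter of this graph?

Count: 12 vertices, 12 edges.
Vertex 1 has neighbors [8], degree = 1.
Handshaking lemma: 2 * 12 = 24.
A tree on 12 vertices has 11 edges. This graph has 12 edges (1 extra). Not a tree.
Diameter (longest shortest path) = 6.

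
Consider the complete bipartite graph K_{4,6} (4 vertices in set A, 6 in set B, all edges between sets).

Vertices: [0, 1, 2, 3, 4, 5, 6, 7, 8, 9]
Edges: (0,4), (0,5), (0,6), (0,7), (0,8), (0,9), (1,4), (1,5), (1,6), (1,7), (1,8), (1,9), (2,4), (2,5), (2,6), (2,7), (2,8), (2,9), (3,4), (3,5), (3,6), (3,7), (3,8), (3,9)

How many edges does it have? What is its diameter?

K_{4,6} has 4 * 6 = 24 edges.
Any vertex reaches any opposite-side vertex in 1 step; same-side vertices reach in 2 steps via any opposite-side vertex.
Diameter = 2.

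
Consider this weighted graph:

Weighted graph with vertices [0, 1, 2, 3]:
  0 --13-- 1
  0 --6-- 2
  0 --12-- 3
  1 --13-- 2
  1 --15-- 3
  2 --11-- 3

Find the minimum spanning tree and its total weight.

Applying Kruskal's algorithm (sort edges by weight, add if no cycle):
  Add (0,2) w=6
  Add (2,3) w=11
  Skip (0,3) w=12 (creates cycle)
  Add (0,1) w=13
  Skip (1,2) w=13 (creates cycle)
  Skip (1,3) w=15 (creates cycle)
MST weight = 30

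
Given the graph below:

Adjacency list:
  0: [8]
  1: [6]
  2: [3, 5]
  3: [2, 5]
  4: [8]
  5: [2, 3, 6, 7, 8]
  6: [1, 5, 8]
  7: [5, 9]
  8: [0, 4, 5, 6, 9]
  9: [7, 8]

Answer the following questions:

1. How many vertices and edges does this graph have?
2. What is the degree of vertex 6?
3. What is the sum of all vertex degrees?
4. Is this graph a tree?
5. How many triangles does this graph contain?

Count: 10 vertices, 12 edges.
Vertex 6 has neighbors [1, 5, 8], degree = 3.
Handshaking lemma: 2 * 12 = 24.
A tree on 10 vertices has 9 edges. This graph has 12 edges (3 extra). Not a tree.
Number of triangles = 2.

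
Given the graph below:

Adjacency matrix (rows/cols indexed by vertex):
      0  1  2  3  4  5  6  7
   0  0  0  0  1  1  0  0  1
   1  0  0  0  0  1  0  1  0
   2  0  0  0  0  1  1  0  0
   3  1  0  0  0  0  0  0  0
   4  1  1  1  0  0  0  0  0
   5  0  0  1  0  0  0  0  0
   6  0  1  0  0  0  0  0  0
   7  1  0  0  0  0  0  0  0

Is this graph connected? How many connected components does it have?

Checking connectivity: the graph has 1 connected component(s).
All vertices are reachable from each other. The graph IS connected.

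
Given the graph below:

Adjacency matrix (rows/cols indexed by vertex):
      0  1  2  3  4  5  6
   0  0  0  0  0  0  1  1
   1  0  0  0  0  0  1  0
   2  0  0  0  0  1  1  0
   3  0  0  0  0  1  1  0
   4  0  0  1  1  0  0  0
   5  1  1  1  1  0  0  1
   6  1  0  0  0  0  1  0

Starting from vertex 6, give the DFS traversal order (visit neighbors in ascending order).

DFS from vertex 6 (neighbors processed in ascending order):
Visit order: 6, 0, 5, 1, 2, 4, 3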